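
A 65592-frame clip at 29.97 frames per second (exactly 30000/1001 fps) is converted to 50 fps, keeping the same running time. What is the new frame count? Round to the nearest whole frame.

Frames at target rate = 65592 × (50) / (30000/1001) = 2735733/25 ≈ 109429.320.
Nearest whole frame: 109429.

109429 frames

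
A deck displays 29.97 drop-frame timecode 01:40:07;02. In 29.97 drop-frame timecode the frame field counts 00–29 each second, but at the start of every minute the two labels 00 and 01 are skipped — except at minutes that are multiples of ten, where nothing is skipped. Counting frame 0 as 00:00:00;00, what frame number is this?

180032

As if non-drop at 30 labels/s: (1 × 3600 + 40 × 60 + 7) × 30 + 2 = 180212.
Minute boundaries passed: 100; those not divisible by 10: 100 − 10 = 90; dropped labels = 2 × 90 = 180.
Actual frame index = 180212 − 180 = 180032.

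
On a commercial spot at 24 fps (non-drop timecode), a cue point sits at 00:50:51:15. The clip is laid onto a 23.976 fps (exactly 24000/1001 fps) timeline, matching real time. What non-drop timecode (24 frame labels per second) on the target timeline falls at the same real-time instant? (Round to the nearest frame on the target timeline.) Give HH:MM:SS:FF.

Source frame index: (0×3600 + 50×60 + 51) × 24 + 15 = 73239.
Real time: 73239 / (24) = 24413/8 s.
Target frame: (24413/8) × (24000/1001) = 73239000/1001 ≈ 73165.834 → 73166.
At 24 labels/s: frame 73166 → 00:50:48:14.

00:50:48:14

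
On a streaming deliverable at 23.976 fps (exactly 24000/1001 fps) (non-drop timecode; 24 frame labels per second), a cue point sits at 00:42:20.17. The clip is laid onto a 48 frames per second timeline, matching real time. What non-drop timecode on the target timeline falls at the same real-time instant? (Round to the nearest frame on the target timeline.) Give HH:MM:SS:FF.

Source frame index: (0×3600 + 42×60 + 20) × 24 + 17 = 60977.
Real time: 60977 / (24000/1001) = 61037977/24000 s.
Target frame: (61037977/24000) × (48) = 61037977/500 ≈ 122075.954 → 122076.
At 48 labels/s: frame 122076 → 00:42:23:12.

00:42:23:12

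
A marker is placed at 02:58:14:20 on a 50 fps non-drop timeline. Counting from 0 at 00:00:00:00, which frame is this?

Total seconds to the label: (2 × 3600 + 58 × 60 + 14) = 10694.
Frame index = 10694 × 50 + 20 = 534720.

534720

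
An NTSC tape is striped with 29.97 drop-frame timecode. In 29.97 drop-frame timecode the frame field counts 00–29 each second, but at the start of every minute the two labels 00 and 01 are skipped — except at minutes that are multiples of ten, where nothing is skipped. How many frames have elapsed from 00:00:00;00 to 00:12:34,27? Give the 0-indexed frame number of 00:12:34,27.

22625

As if non-drop at 30 labels/s: (0 × 3600 + 12 × 60 + 34) × 30 + 27 = 22647.
Minute boundaries passed: 12; those not divisible by 10: 12 − 1 = 11; dropped labels = 2 × 11 = 22.
Actual frame index = 22647 − 22 = 22625.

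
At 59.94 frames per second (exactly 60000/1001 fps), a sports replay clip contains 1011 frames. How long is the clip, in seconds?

Running time = 1011 / (60000/1001) = 16.86685 s.

16.86685 seconds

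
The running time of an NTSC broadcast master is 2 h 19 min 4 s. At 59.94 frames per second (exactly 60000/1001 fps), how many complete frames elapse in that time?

2 h 19 min 4 s = 8344 s.
Frames = 8344 × 60000/1001 = 71520000/143 ≈ 500139.8601.
Complete frames: 500139.

500139 frames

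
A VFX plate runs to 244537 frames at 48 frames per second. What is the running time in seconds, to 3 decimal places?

Running time = 244537 × 1/48 = 244537/48 s ≈ 5094.521 s.

5094.521 seconds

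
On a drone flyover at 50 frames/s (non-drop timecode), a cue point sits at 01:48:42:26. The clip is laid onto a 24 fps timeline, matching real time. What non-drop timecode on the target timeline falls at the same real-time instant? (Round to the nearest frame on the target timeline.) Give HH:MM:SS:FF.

Source frame index: (1×3600 + 48×60 + 42) × 50 + 26 = 326126.
Real time: 326126 / (50) = 163063/25 s.
Target frame: (163063/25) × (24) = 3913512/25 ≈ 156540.480 → 156540.
At 24 labels/s: frame 156540 → 01:48:42:12.

01:48:42:12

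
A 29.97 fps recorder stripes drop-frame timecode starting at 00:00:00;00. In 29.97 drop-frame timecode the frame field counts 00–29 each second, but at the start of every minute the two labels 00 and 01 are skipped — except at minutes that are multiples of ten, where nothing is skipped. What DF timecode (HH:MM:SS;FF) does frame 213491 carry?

01:58:43;15

Ten DF minutes hold 17982 frames, so frame 213491 lies in block 11 (frames 197802–215783) with 15689 frames into that block.
The block's first minute is 1800 frames and the rest 1798 each; 15689 frames reaches minute 8, so 11 × 18 + 8 × 2 = 214 labels have been skipped so far.
Adding those back, label number 213491 + 214 = 213705 at 30 labels/s is 7123 s + 15 f = 1 h 58 min 43 s frame 15, i.e. 01:58:43;15.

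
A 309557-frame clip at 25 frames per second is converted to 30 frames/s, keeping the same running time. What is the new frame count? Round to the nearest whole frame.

Frames at target rate = 309557 × (30) / (25) = 1857342/5 ≈ 371468.400.
Nearest whole frame: 371468.

371468 frames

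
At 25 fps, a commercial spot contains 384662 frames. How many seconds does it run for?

Running time = 384662 / (25) = 15386.48 s.

15386.48 seconds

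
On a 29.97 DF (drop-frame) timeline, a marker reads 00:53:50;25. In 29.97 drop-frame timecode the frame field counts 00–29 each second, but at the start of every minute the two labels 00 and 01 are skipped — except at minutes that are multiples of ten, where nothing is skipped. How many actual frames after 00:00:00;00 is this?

As if non-drop at 30 labels/s: (0 × 3600 + 53 × 60 + 50) × 30 + 25 = 96925.
Minute boundaries passed: 53; those not divisible by 10: 53 − 5 = 48; dropped labels = 2 × 48 = 96.
Actual frame index = 96925 − 96 = 96829.

96829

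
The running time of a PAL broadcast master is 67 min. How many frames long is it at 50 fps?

67 min = 4020 s.
Frames = 4020 × 50 = 201000.

201000 frames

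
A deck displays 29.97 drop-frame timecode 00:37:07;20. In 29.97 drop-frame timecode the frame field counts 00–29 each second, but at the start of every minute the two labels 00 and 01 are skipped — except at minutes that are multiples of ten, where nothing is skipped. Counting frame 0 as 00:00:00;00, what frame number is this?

66762

Complete 10-minute blocks: 3, each 17982 frames → 53946.
Remaining 7 whole minutes in the current block: 1800 + 6 × 1798 = 12588 frames.
Within the current minute: 7 × 30 + 20 − 2 = 228 (labels ;00/;01 skipped at this minute). Total = 53946 + 12588 + 228 = 66762.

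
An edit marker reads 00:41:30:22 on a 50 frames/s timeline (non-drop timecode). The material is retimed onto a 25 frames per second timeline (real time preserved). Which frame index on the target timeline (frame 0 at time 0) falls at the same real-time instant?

Source frame index: (0×3600 + 41×60 + 30) × 50 + 22 = 124522.
Real time: 124522 / (50) = 62261/25 s.
Target frame: (62261/25) × (25) = 62261.

frame 62261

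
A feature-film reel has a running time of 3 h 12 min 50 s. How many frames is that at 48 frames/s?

555360 frames

3 h 12 min 50 s = 11570 s.
Frames = 11570 × 48 = 555360.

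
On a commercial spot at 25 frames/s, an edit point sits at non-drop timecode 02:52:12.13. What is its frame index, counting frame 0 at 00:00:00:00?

frame 258313

Total seconds to the label: (2 × 3600 + 52 × 60 + 12) = 10332.
Frame index = 10332 × 25 + 13 = 258313.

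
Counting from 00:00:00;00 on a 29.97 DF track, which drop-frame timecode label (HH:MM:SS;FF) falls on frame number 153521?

01:25:22;15

Ten DF minutes hold 17982 frames, so frame 153521 lies in block 8 (frames 143856–161837) with 9665 frames into that block.
The block's first minute is 1800 frames and the rest 1798 each; 9665 frames reaches minute 5, so 8 × 18 + 5 × 2 = 154 labels have been skipped so far.
Adding those back, label number 153521 + 154 = 153675 at 30 labels/s is 5122 s + 15 f = 1 h 25 min 22 s frame 15, i.e. 01:25:22;15.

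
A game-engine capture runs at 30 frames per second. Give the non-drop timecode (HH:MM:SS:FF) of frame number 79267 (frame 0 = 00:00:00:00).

00:44:02:07

79267 ÷ 30 = 2642 full seconds, remainder 7 frames.
2642 s = 0 h 44 min 2 s.
Timecode: 00:44:02:07.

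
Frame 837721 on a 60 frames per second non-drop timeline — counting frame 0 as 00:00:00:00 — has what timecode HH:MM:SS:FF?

03:52:42:01

837721 ÷ 60 = 13962 full seconds, remainder 1 frame.
13962 s = 3 h 52 min 42 s.
Timecode: 03:52:42:01.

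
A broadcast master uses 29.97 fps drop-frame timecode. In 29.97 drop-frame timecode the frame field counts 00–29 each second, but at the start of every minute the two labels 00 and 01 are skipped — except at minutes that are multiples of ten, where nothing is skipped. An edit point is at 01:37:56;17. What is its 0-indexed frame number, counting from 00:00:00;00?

As if non-drop at 30 labels/s: (1 × 3600 + 37 × 60 + 56) × 30 + 17 = 176297.
Minute boundaries passed: 97; those not divisible by 10: 97 − 9 = 88; dropped labels = 2 × 88 = 176.
Actual frame index = 176297 − 176 = 176121.

176121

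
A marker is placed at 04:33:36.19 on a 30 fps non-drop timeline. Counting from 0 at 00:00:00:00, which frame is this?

frame 492499

Total seconds to the label: (4 × 3600 + 33 × 60 + 36) = 16416.
Frame index = 16416 × 30 + 19 = 492499.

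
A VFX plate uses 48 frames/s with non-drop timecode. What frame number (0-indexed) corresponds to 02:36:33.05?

Total seconds to the label: (2 × 3600 + 36 × 60 + 33) = 9393.
Frame index = 9393 × 48 + 5 = 450869.

450869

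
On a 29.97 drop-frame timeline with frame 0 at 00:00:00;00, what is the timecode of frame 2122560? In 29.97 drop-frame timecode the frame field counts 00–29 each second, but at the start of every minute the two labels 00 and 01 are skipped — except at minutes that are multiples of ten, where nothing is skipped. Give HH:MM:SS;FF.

Ten DF minutes hold 17982 frames, so frame 2122560 lies in block 118 (frames 2121876–2139857) with 684 frames into that block.
The block's first minute is 1800 frames and the rest 1798 each; 684 frames reaches minute 0, so 118 × 18 + 0 × 2 = 2124 labels have been skipped so far.
Adding those back, label number 2122560 + 2124 = 2124684 at 30 labels/s is 70822 s + 24 f = 19 h 40 min 22 s frame 24, i.e. 19:40:22;24.

19:40:22;24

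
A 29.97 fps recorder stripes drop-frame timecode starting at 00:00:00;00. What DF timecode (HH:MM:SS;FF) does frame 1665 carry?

00:00:55;15

Each 10-minute DF block holds 10 × 60 × 30 − 9 × 2 = 17982 frames. 1665 ÷ 17982 → 0 full blocks, remainder 1665.
Within the partial block the first minute is 1800 frames and each further minute 1798, so 0 further minute boundaries passed. Total skipped labels = 18 × 0 + 2 × 0 = 0.
Non-drop label index = 1665 + 0 = 1665; at 30 labels/s that is 00:00:55:15, i.e. DF 00:00:55;15.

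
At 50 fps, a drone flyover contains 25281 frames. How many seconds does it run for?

Running time = 25281 / (50) = 505.62 s.

505.62 seconds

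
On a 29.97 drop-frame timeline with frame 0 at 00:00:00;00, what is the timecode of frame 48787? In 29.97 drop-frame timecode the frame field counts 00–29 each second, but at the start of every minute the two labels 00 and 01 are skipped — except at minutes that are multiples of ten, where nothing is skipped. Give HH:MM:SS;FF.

00:27:07;27

Ten DF minutes hold 17982 frames, so frame 48787 lies in block 2 (frames 35964–53945) with 12823 frames into that block.
The block's first minute is 1800 frames and the rest 1798 each; 12823 frames reaches minute 7, so 2 × 18 + 7 × 2 = 50 labels have been skipped so far.
Adding those back, label number 48787 + 50 = 48837 at 30 labels/s is 1627 s + 27 f = 0 h 27 min 7 s frame 27, i.e. 00:27:07;27.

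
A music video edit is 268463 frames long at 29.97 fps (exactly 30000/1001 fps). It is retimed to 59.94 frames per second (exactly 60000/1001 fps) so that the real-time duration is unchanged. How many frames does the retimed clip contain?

Frames at target rate = 268463 × (60000/1001) / (30000/1001) = 536926.

536926 frames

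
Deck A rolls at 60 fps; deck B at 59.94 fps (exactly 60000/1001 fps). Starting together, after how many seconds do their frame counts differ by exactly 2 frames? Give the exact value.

1001/30 seconds

The gap grows by |60000/1001 − 60| = 60/1001 frames per second.
Time for a 2-frame gap: 2 ÷ (60/1001) = 1001/30 s.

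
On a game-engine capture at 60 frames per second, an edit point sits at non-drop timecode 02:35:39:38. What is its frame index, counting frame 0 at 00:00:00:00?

Total seconds to the label: (2 × 3600 + 35 × 60 + 39) = 9339.
Frame index = 9339 × 60 + 38 = 560378.

frame 560378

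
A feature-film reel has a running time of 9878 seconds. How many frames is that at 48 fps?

Frames = 9878 × 48 = 474144.

474144 frames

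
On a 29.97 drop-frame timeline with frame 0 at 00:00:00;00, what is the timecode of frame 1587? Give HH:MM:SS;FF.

Ten DF minutes hold 17982 frames, so frame 1587 lies in block 0 (frames 0–17981) with 1587 frames into that block.
The block's first minute is 1800 frames and the rest 1798 each; 1587 frames reaches minute 0, so 0 × 18 + 0 × 2 = 0 labels have been skipped so far.
Adding those back, label number 1587 + 0 = 1587 at 30 labels/s is 52 s + 27 f = 0 h 0 min 52 s frame 27, i.e. 00:00:52;27.

00:00:52;27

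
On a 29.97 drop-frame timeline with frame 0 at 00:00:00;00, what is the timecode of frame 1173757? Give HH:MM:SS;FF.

Each 10-minute DF block holds 10 × 60 × 30 − 9 × 2 = 17982 frames. 1173757 ÷ 17982 → 65 full blocks, remainder 4927.
Within the partial block the first minute is 1800 frames and each further minute 1798, so 2 further minute boundaries passed. Total skipped labels = 18 × 65 + 2 × 2 = 1174.
Non-drop label index = 1173757 + 1174 = 1174931; at 30 labels/s that is 10:52:44:11, i.e. DF 10:52:44;11.

10:52:44;11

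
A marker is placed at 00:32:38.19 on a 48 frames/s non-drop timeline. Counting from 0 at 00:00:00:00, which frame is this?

94003

Total seconds to the label: (0 × 3600 + 32 × 60 + 38) = 1958.
Frame index = 1958 × 48 + 19 = 94003.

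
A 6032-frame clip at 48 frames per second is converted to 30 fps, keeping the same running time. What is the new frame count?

3770 frames

Target frames = source frames × (target rate / source rate) = 6032 × (30)/(48) = 6032 × 5/8 = 3770.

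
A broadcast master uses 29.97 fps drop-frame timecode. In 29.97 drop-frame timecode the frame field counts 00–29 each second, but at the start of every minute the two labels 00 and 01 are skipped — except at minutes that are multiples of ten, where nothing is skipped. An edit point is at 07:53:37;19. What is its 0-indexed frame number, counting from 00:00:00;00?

As if non-drop at 30 labels/s: (7 × 3600 + 53 × 60 + 37) × 30 + 19 = 852529.
Minute boundaries passed: 473; those not divisible by 10: 473 − 47 = 426; dropped labels = 2 × 426 = 852.
Actual frame index = 852529 − 852 = 851677.

851677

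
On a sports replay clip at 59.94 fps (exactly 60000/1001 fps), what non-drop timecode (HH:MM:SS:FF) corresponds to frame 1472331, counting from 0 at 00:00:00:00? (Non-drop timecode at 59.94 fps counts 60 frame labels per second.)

1472331 ÷ 60 = 24538 full seconds, remainder 51 frames.
24538 s = 6 h 48 min 58 s.
Timecode: 06:48:58:51.

06:48:58:51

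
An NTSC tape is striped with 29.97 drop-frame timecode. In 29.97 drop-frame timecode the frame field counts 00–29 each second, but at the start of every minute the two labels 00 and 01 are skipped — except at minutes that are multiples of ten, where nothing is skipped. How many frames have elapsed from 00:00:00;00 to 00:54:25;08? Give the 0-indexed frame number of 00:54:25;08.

As if non-drop at 30 labels/s: (0 × 3600 + 54 × 60 + 25) × 30 + 8 = 97958.
Minute boundaries passed: 54; those not divisible by 10: 54 − 5 = 49; dropped labels = 2 × 49 = 98.
Actual frame index = 97958 − 98 = 97860.

97860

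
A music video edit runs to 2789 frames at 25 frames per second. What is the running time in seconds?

111.56 seconds

Running time = 2789 / (25) = 111.56 s.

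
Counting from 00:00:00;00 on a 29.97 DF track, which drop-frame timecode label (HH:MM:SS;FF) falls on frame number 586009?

05:25:53;05

Each 10-minute DF block holds 10 × 60 × 30 − 9 × 2 = 17982 frames. 586009 ÷ 17982 → 32 full blocks, remainder 10585.
Within the partial block the first minute is 1800 frames and each further minute 1798, so 5 further minute boundaries passed. Total skipped labels = 18 × 32 + 2 × 5 = 586.
Non-drop label index = 586009 + 586 = 586595; at 30 labels/s that is 05:25:53:05, i.e. DF 05:25:53;05.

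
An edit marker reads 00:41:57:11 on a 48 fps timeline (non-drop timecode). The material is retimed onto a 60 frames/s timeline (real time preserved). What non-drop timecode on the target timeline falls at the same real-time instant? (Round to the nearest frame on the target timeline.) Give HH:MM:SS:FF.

Source frame index: (0×3600 + 41×60 + 57) × 48 + 11 = 120827.
Real time: 120827 / (48) = 120827/48 s.
Target frame: (120827/48) × (60) = 604135/4 ≈ 151033.750 → 151034.
At 60 labels/s: frame 151034 → 00:41:57:14.

00:41:57:14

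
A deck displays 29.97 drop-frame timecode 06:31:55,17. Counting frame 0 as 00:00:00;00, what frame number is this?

704763

As if non-drop at 30 labels/s: (6 × 3600 + 31 × 60 + 55) × 30 + 17 = 705467.
Minute boundaries passed: 391; those not divisible by 10: 391 − 39 = 352; dropped labels = 2 × 352 = 704.
Actual frame index = 705467 − 704 = 704763.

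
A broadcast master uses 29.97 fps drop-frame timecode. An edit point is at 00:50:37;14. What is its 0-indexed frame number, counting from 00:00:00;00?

Complete 10-minute blocks: 5, each 17982 frames → 89910.
Remaining 0 whole minutes in the current block: 0 frames.
Within the current minute: 37 × 30 + 14 = 1124. Total = 89910 + 0 + 1124 = 91034.

91034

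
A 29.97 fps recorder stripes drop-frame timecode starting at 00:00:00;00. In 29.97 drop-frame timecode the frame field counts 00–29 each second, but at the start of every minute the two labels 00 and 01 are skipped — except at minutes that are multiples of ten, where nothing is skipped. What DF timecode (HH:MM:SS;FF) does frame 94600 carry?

00:52:36;14

Ten DF minutes hold 17982 frames, so frame 94600 lies in block 5 (frames 89910–107891) with 4690 frames into that block.
The block's first minute is 1800 frames and the rest 1798 each; 4690 frames reaches minute 2, so 5 × 18 + 2 × 2 = 94 labels have been skipped so far.
Adding those back, label number 94600 + 94 = 94694 at 30 labels/s is 3156 s + 14 f = 0 h 52 min 36 s frame 14, i.e. 00:52:36;14.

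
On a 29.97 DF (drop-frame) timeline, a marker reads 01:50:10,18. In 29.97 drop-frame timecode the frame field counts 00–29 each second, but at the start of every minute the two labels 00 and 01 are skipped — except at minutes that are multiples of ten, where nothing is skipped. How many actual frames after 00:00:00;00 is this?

198120

As if non-drop at 30 labels/s: (1 × 3600 + 50 × 60 + 10) × 30 + 18 = 198318.
Minute boundaries passed: 110; those not divisible by 10: 110 − 11 = 99; dropped labels = 2 × 99 = 198.
Actual frame index = 198318 − 198 = 198120.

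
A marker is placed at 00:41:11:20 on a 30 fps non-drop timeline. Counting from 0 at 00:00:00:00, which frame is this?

74150

Total seconds to the label: (0 × 3600 + 41 × 60 + 11) = 2471.
Frame index = 2471 × 30 + 20 = 74150.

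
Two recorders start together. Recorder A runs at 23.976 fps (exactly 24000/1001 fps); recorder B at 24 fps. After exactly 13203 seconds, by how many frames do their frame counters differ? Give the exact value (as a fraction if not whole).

316872/1001 frames

A emits 24000/1001 × 13203 = 316872000/1001 frames; B emits 24 × 13203 = 316872.
Difference = 316872/1001 frames (≈ 316.5554); B is ahead of A.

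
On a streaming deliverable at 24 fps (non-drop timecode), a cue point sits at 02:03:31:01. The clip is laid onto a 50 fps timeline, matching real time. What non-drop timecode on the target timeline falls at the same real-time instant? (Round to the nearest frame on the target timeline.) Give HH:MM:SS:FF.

02:03:31:02

Source frame index: (2×3600 + 3×60 + 31) × 24 + 1 = 177865.
Real time: 177865 / (24) = 177865/24 s.
Target frame: (177865/24) × (50) = 4446625/12 ≈ 370552.083 → 370552.
At 50 labels/s: frame 370552 → 02:03:31:02.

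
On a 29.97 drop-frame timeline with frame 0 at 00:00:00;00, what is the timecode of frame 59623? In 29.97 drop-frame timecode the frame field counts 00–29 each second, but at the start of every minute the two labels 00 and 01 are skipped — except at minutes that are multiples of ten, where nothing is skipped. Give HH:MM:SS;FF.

Ten DF minutes hold 17982 frames, so frame 59623 lies in block 3 (frames 53946–71927) with 5677 frames into that block.
The block's first minute is 1800 frames and the rest 1798 each; 5677 frames reaches minute 3, so 3 × 18 + 3 × 2 = 60 labels have been skipped so far.
Adding those back, label number 59623 + 60 = 59683 at 30 labels/s is 1989 s + 13 f = 0 h 33 min 9 s frame 13, i.e. 00:33:09;13.

00:33:09;13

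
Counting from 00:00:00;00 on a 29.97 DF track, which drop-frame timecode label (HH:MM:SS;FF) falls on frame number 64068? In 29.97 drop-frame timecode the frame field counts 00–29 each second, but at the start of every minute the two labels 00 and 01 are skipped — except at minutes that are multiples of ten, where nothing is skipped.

Each 10-minute DF block holds 10 × 60 × 30 − 9 × 2 = 17982 frames. 64068 ÷ 17982 → 3 full blocks, remainder 10122.
Within the partial block the first minute is 1800 frames and each further minute 1798, so 5 further minute boundaries passed. Total skipped labels = 18 × 3 + 2 × 5 = 64.
Non-drop label index = 64068 + 64 = 64132; at 30 labels/s that is 00:35:37:22, i.e. DF 00:35:37;22.

00:35:37;22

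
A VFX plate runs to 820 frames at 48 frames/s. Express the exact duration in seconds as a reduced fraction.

205/12 seconds

Running time = 820 ÷ (48) = 820 × 1/48 = 205/12 s.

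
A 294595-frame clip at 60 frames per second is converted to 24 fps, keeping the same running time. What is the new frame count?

117838 frames

Target frames = source frames × (target rate / source rate) = 294595 × (24)/(60) = 294595 × 2/5 = 117838.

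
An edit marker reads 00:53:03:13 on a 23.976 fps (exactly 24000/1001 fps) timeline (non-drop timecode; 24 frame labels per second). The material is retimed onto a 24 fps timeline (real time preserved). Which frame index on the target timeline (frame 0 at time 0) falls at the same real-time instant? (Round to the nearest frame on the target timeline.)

Source frame index: (0×3600 + 53×60 + 3) × 24 + 13 = 76405.
Real time: 76405 / (24000/1001) = 15296281/4800 s.
Target frame: (15296281/4800) × (24) = 15296281/200 ≈ 76481.405 → 76481.

frame 76481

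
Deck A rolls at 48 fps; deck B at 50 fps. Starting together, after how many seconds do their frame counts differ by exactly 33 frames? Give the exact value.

The gap grows by |50 − 48| = 2 frames per second.
Time for a 33-frame gap: 33 ÷ (2) = 16.5 s.

16.5 seconds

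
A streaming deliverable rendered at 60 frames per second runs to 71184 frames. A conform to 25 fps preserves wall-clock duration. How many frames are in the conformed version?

Target frames = source frames × (target rate / source rate) = 71184 × (25)/(60) = 71184 × 5/12 = 29660.

29660 frames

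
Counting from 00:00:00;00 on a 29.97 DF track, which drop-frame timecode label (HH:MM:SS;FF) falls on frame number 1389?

Each 10-minute DF block holds 10 × 60 × 30 − 9 × 2 = 17982 frames. 1389 ÷ 17982 → 0 full blocks, remainder 1389.
Within the partial block the first minute is 1800 frames and each further minute 1798, so 0 further minute boundaries passed. Total skipped labels = 18 × 0 + 2 × 0 = 0.
Non-drop label index = 1389 + 0 = 1389; at 30 labels/s that is 00:00:46:09, i.e. DF 00:00:46;09.

00:00:46;09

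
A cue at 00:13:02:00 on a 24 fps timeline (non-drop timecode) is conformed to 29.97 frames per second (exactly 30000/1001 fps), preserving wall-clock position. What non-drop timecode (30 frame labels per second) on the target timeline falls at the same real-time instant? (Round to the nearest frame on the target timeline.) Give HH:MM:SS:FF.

00:13:01:07

Source frame index: (0×3600 + 13×60 + 2) × 24 + 0 = 18768.
Real time: 18768 / (24) = 782 s.
Target frame: (782) × (30000/1001) = 23460000/1001 ≈ 23436.563 → 23437.
At 30 labels/s: frame 23437 → 00:13:01:07.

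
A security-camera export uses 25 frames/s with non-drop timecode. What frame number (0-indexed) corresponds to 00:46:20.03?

Total seconds to the label: (0 × 3600 + 46 × 60 + 20) = 2780.
Frame index = 2780 × 25 + 3 = 69503.

69503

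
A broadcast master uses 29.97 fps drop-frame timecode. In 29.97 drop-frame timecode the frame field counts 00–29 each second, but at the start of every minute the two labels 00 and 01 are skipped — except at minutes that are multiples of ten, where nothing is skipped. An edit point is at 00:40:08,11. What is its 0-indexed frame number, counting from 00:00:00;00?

Complete 10-minute blocks: 4, each 17982 frames → 71928.
Remaining 0 whole minutes in the current block: 0 frames.
Within the current minute: 8 × 30 + 11 = 251. Total = 71928 + 0 + 251 = 72179.

72179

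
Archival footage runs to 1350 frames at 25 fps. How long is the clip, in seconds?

54 seconds

Running time = 1350 / (25) = 54 s.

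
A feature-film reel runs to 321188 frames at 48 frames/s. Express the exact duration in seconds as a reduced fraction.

80297/12 seconds

Running time = 321188 ÷ (48) = 321188 × 1/48 = 80297/12 s.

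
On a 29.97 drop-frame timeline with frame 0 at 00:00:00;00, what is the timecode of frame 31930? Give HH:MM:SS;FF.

Each 10-minute DF block holds 10 × 60 × 30 − 9 × 2 = 17982 frames. 31930 ÷ 17982 → 1 full block, remainder 13948.
Within the partial block the first minute is 1800 frames and each further minute 1798, so 7 further minute boundaries passed. Total skipped labels = 18 × 1 + 2 × 7 = 32.
Non-drop label index = 31930 + 32 = 31962; at 30 labels/s that is 00:17:45:12, i.e. DF 00:17:45;12.

00:17:45;12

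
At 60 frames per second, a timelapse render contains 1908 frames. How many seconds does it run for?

31.8 seconds

Running time = 1908 / (60) = 31.8 s.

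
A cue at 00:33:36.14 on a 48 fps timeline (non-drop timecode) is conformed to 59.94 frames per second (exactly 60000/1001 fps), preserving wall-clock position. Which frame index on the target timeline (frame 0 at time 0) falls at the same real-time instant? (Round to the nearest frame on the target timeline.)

Source frame index: (0×3600 + 33×60 + 36) × 48 + 14 = 96782.
Real time: 96782 / (48) = 48391/24 s.
Target frame: (48391/24) × (60000/1001) = 17282500/143 ≈ 120856.643 → 120857.

frame 120857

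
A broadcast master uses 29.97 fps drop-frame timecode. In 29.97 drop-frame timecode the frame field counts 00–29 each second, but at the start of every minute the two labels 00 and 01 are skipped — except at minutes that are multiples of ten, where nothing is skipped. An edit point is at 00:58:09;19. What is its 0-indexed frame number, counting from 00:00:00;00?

104583

As if non-drop at 30 labels/s: (0 × 3600 + 58 × 60 + 9) × 30 + 19 = 104689.
Minute boundaries passed: 58; those not divisible by 10: 58 − 5 = 53; dropped labels = 2 × 53 = 106.
Actual frame index = 104689 − 106 = 104583.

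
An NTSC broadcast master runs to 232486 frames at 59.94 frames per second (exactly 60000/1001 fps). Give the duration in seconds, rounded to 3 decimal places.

3878.641 seconds

Running time = 232486 × 1001/60000 = 116359243/30000 s ≈ 3878.641 s.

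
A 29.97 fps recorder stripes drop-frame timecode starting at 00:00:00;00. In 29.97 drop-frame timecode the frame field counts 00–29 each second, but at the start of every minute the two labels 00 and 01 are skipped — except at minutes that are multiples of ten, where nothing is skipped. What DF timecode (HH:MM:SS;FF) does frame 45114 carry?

Each 10-minute DF block holds 10 × 60 × 30 − 9 × 2 = 17982 frames. 45114 ÷ 17982 → 2 full blocks, remainder 9150.
Within the partial block the first minute is 1800 frames and each further minute 1798, so 5 further minute boundaries passed. Total skipped labels = 18 × 2 + 2 × 5 = 46.
Non-drop label index = 45114 + 46 = 45160; at 30 labels/s that is 00:25:05:10, i.e. DF 00:25:05;10.

00:25:05;10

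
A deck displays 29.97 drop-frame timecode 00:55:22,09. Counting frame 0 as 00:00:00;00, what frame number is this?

As if non-drop at 30 labels/s: (0 × 3600 + 55 × 60 + 22) × 30 + 9 = 99669.
Minute boundaries passed: 55; those not divisible by 10: 55 − 5 = 50; dropped labels = 2 × 50 = 100.
Actual frame index = 99669 − 100 = 99569.

99569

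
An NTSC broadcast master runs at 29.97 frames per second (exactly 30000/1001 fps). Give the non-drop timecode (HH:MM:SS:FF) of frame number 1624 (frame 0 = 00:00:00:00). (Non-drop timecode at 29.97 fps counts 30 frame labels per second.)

00:00:54:04

1624 ÷ 30 = 54 full seconds, remainder 4 frames.
54 s = 0 h 0 min 54 s.
Timecode: 00:00:54:04.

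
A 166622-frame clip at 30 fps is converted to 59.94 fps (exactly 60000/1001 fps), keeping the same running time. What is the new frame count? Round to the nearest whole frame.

332911 frames

Frames at target rate = 166622 × (60000/1001) / (30) = 333244000/1001 ≈ 332911.089.
Nearest whole frame: 332911.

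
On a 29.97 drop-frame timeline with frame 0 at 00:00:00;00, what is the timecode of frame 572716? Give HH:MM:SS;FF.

Ten DF minutes hold 17982 frames, so frame 572716 lies in block 31 (frames 557442–575423) with 15274 frames into that block.
The block's first minute is 1800 frames and the rest 1798 each; 15274 frames reaches minute 8, so 31 × 18 + 8 × 2 = 574 labels have been skipped so far.
Adding those back, label number 572716 + 574 = 573290 at 30 labels/s is 19109 s + 20 f = 5 h 18 min 29 s frame 20, i.e. 05:18:29;20.

05:18:29;20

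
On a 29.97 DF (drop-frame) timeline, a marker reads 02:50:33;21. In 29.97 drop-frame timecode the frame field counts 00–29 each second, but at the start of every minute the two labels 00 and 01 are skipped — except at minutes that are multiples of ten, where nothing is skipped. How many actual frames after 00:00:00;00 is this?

306705

As if non-drop at 30 labels/s: (2 × 3600 + 50 × 60 + 33) × 30 + 21 = 307011.
Minute boundaries passed: 170; those not divisible by 10: 170 − 17 = 153; dropped labels = 2 × 153 = 306.
Actual frame index = 307011 − 306 = 306705.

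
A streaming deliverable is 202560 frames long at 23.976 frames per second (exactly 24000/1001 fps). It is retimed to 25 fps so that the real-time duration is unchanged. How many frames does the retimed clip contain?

Target frames = source frames × (target rate / source rate) = 202560 × (25)/(24000/1001) = 202560 × 1001/960 = 211211.

211211 frames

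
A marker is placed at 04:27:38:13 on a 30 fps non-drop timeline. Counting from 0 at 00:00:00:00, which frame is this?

frame 481753

Total seconds to the label: (4 × 3600 + 27 × 60 + 38) = 16058.
Frame index = 16058 × 30 + 13 = 481753.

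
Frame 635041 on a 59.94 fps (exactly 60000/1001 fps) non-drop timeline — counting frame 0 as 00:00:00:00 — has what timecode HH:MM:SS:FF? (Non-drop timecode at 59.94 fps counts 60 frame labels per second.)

635041 ÷ 60 = 10584 full seconds, remainder 1 frame.
10584 s = 2 h 56 min 24 s.
Timecode: 02:56:24:01.

02:56:24:01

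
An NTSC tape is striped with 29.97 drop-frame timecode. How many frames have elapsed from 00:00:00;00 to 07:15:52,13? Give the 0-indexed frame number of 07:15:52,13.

783789

Complete 10-minute blocks: 43, each 17982 frames → 773226.
Remaining 5 whole minutes in the current block: 1800 + 4 × 1798 = 8992 frames.
Within the current minute: 52 × 30 + 13 − 2 = 1571 (labels ;00/;01 skipped at this minute). Total = 773226 + 8992 + 1571 = 783789.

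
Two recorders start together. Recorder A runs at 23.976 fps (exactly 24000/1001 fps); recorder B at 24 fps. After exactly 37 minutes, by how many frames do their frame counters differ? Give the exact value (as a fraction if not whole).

37 min = 2220 s.
A emits 24000/1001 × 2220 = 53280000/1001 frames; B emits 24 × 2220 = 53280.
Difference = 53280/1001 frames (≈ 53.2268); B is ahead of A.

53280/1001 frames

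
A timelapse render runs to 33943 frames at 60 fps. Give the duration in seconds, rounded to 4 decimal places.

565.7167 seconds

Running time = 33943 × 1/60 = 33943/60 s ≈ 565.7167 s.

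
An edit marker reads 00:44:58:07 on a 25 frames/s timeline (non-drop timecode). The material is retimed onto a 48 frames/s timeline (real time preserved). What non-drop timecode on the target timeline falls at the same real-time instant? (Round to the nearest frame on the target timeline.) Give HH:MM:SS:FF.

Source frame index: (0×3600 + 44×60 + 58) × 25 + 7 = 67457.
Real time: 67457 / (25) = 67457/25 s.
Target frame: (67457/25) × (48) = 3237936/25 ≈ 129517.440 → 129517.
At 48 labels/s: frame 129517 → 00:44:58:13.

00:44:58:13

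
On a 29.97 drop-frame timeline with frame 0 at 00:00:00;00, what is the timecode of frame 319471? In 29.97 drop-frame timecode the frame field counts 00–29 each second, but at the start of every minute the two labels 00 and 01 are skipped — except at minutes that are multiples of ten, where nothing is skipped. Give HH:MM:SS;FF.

Ten DF minutes hold 17982 frames, so frame 319471 lies in block 17 (frames 305694–323675) with 13777 frames into that block.
The block's first minute is 1800 frames and the rest 1798 each; 13777 frames reaches minute 7, so 17 × 18 + 7 × 2 = 320 labels have been skipped so far.
Adding those back, label number 319471 + 320 = 319791 at 30 labels/s is 10659 s + 21 f = 2 h 57 min 39 s frame 21, i.e. 02:57:39;21.

02:57:39;21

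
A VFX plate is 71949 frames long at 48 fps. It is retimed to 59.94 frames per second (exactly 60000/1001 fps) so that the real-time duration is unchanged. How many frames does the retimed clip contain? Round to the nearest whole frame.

89846 frames

Frames at target rate = 71949 × (60000/1001) / (48) = 89936250/1001 ≈ 89846.404.
Nearest whole frame: 89846.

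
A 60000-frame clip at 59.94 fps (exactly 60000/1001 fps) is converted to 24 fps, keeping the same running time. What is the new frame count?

24024 frames

Target frames = source frames × (target rate / source rate) = 60000 × (24)/(60000/1001) = 60000 × 1001/2500 = 24024.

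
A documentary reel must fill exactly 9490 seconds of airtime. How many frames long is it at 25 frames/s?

237250 frames

Frames = 9490 × 25 = 237250.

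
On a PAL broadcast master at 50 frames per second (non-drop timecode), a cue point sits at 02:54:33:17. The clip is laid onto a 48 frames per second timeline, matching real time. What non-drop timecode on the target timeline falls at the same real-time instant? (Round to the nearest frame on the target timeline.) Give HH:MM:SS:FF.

02:54:33:16

Source frame index: (2×3600 + 54×60 + 33) × 50 + 17 = 523667.
Real time: 523667 / (50) = 523667/50 s.
Target frame: (523667/50) × (48) = 12568008/25 ≈ 502720.320 → 502720.
At 48 labels/s: frame 502720 → 02:54:33:16.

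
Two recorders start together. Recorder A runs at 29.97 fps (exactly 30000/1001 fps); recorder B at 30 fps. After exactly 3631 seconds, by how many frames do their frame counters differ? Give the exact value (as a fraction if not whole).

A emits 30000/1001 × 3631 = 108930000/1001 frames; B emits 30 × 3631 = 108930.
Difference = 108930/1001 frames (≈ 108.8212); B is ahead of A.

108930/1001 frames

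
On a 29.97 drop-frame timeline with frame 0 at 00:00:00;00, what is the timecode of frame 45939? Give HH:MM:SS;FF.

Each 10-minute DF block holds 10 × 60 × 30 − 9 × 2 = 17982 frames. 45939 ÷ 17982 → 2 full blocks, remainder 9975.
Within the partial block the first minute is 1800 frames and each further minute 1798, so 5 further minute boundaries passed. Total skipped labels = 18 × 2 + 2 × 5 = 46.
Non-drop label index = 45939 + 46 = 45985; at 30 labels/s that is 00:25:32:25, i.e. DF 00:25:32;25.

00:25:32;25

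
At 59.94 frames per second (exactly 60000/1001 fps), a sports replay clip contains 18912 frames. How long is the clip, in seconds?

Running time = 18912 / (60000/1001) = 315.5152 s.

315.5152 seconds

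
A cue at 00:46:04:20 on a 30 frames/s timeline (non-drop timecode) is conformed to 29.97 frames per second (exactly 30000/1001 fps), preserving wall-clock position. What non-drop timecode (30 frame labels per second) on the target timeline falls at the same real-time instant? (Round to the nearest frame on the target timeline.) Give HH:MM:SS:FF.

00:46:01:27

Source frame index: (0×3600 + 46×60 + 4) × 30 + 20 = 82940.
Real time: 82940 / (30) = 8294/3 s.
Target frame: (8294/3) × (30000/1001) = 580000/7 ≈ 82857.143 → 82857.
At 30 labels/s: frame 82857 → 00:46:01:27.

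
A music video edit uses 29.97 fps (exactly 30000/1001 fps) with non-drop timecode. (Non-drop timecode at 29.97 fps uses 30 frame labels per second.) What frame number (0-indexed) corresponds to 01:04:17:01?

Total seconds to the label: (1 × 3600 + 4 × 60 + 17) = 3857.
Frame index = 3857 × 30 + 1 = 115711.

115711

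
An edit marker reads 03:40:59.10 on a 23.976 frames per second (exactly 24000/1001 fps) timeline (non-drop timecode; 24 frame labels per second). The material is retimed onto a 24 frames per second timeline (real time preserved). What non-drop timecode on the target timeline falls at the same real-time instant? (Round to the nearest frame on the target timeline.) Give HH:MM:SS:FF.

03:41:12:16

Source frame index: (3×3600 + 40×60 + 59) × 24 + 10 = 318226.
Real time: 318226 / (24000/1001) = 159272113/12000 s.
Target frame: (159272113/12000) × (24) = 159272113/500 ≈ 318544.226 → 318544.
At 24 labels/s: frame 318544 → 03:41:12:16.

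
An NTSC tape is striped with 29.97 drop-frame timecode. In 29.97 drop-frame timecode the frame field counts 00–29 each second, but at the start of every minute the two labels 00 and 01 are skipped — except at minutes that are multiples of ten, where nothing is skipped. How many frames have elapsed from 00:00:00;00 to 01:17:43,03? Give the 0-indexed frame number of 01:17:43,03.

139753

As if non-drop at 30 labels/s: (1 × 3600 + 17 × 60 + 43) × 30 + 3 = 139893.
Minute boundaries passed: 77; those not divisible by 10: 77 − 7 = 70; dropped labels = 2 × 70 = 140.
Actual frame index = 139893 − 140 = 139753.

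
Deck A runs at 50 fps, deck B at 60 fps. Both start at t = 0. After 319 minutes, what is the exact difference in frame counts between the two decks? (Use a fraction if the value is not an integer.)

191400 frames

319 min = 19140 s.
A emits 50 × 19140 = 957000 frames; B emits 60 × 19140 = 1148400.
Difference = 191400 frames; B is ahead of A.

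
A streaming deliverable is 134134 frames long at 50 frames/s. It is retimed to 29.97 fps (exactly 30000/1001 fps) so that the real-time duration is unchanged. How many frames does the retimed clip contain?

80400 frames

Target frames = source frames × (target rate / source rate) = 134134 × (30000/1001)/(50) = 134134 × 600/1001 = 80400.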